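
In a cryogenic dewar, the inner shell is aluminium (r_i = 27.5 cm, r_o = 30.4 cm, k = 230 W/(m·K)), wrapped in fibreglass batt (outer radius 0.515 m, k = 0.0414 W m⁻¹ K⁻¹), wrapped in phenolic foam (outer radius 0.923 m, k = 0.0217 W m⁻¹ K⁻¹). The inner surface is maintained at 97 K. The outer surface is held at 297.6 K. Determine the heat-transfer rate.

Q = 35.0 W

Treat each layer as a resistance in series:
  R_aluminium = (1/0.275 − 1/0.304)/(4πk) = 0.3469/(4π·230) = 1.200×10^-4 K/W
  R_fibreglass batt = (1/0.304 − 1/0.515)/(4πk) = 1.348/(4π·0.0414) = 2.591 K/W
  R_phenolic foam = (1/0.515 − 1/0.923)/(4πk) = 0.8583/(4π·0.0217) = 3.148 K/W
ΣR = 1.200×10^-4 + 2.591 + 3.148 = 5.739 K/W
Q = ΔT/ΣR = (97 K − 297.6 K)/5.739 = -35.0 W
(Negative Q ⇒ heat flows inward; heat gain = 35.0 W.)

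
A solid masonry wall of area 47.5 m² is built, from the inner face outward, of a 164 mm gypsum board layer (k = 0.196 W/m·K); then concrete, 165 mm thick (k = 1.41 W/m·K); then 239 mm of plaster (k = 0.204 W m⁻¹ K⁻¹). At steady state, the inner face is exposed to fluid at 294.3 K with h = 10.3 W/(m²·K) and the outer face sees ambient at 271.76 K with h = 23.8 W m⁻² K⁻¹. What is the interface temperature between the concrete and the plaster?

T = 283.8 K

Series thermal resistances, inner to outer:
  R_conv,in = 1/(hA) = 1/(10.3·47.5) = 0.002044 K/W
  R_gypsum board = L/(kA) = 0.164/(0.196·47.5) = 0.01762 K/W
  R_concrete = L/(kA) = 0.165/(1.41·47.5) = 0.002464 K/W
  R_plaster = L/(kA) = 0.239/(0.204·47.5) = 0.02466 K/W
  R_conv,out = 1/(hA) = 1/(23.8·47.5) = 8.846×10^-4 K/W
ΣR = 0.002044 + 0.01762 + 0.002464 + 0.02466 + 8.846×10^-4 = 0.04767 K/W
Q = ΔT/ΣR = (294.3 K − 271.76 K)/0.04767 = 472.8 W
From the inner boundary to the concrete/plaster interface, ΣR_partial = 0.02213 K/W.
T_interface = T_in − Q·ΣR_partial = 294.3 K − (472.8)(0.02213) = 283.8 K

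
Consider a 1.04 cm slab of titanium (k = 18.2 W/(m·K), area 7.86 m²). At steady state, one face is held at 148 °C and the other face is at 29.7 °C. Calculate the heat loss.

Q = 1.63×10^6 W

Q = kA·ΔT/L = 18.2 × 7.86 × |148 °C − 29.7 °C| / 0.0104 = 1.63×10^6 W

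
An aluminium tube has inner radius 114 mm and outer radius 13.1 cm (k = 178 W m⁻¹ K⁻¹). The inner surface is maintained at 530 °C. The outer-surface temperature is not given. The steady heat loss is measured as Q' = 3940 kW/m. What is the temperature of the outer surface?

Sum the resistances:
  R'_aluminium = ln(0.131/0.114)/(2πk) = 0.1390/(2π·178) = 1.243×10^-4 m·K/W
ΣR = 1.243×10^-4 m·K/W
ΔT = Q'·ΣR = 3.94×10^6 × 1.243×10^-4 = 489.7 K
Heat flows outward, so T_out = T_in − ΔT = 530 − 489.7 = 40.3 °C

T_out = 40.3 °C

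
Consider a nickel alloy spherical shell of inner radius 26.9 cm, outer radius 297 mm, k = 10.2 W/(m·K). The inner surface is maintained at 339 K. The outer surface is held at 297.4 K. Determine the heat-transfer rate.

Q = 4πk·ΔT/(1/r₁ − 1/r₂) = 4π × 10.2 × 41.6 / (1/0.269 − 1/0.297) = 15200 W

Q = 15.2 kW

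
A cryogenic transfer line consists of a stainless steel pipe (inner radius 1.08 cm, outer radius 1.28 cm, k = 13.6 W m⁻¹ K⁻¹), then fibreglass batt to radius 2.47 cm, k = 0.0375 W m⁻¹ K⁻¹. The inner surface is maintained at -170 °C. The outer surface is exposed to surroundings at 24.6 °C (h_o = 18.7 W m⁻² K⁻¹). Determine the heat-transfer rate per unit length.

Series thermal resistances, inner to outer:
  R'_stainless steel = ln(0.0128/0.0108)/(2πk) = 0.1699/(2π·13.6) = 0.001988 m·K/W
  R'_fibreglass batt = ln(0.0247/0.0128)/(2πk) = 0.6574/(2π·0.0375) = 2.790 m·K/W
  R'_conv,out = 1/(2πr h) = 1/(2π·0.0247·18.7) = 0.3446 m·K/W
ΣR = 0.001988 + 2.790 + 0.3446 = 3.137 m·K/W
Q' = ΔT/ΣR = (-170 °C − 24.6 °C)/3.137 = -62.0 W/m
(Negative Q' ⇒ heat flows inward; heat gain = 62.0 W/m.)

Q' = 62.0 W/m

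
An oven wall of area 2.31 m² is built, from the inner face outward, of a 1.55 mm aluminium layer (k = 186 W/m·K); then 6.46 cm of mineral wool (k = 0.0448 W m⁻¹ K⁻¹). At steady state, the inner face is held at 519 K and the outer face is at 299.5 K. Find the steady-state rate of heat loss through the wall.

Q = 352 W

Treat each layer as a resistance in series:
  R_aluminium = L/(kA) = 0.00155/(186·2.31) = 3.608×10^-6 K/W
  R_mineral wool = L/(kA) = 0.0646/(0.0448·2.31) = 0.6242 K/W
ΣR = 3.608×10^-6 + 0.6242 = 0.6242 K/W
Q = ΔT/ΣR = (519 K − 299.5 K)/0.6242 = 352 W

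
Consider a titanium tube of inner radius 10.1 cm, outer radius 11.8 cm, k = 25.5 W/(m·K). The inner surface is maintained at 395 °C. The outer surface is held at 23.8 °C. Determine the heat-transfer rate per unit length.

Q' = 3.82×10^5 W/m

Q' = 2πk·ΔT/ln(r₂/r₁) = 2π × 25.5 × 371.2 / ln(0.118/0.101) = 3.82×10^5 W/m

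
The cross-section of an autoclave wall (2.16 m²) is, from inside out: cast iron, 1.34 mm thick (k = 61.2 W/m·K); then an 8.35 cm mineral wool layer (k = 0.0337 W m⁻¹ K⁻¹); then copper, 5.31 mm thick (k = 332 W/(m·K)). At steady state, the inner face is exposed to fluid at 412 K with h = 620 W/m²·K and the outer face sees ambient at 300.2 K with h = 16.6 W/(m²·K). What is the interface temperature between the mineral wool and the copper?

Treat each layer as a resistance in series:
  R_conv,in = 1/(hA) = 1/(620·2.16) = 7.467×10^-4 K/W
  R_cast iron = L/(kA) = 0.00134/(61.2·2.16) = 1.014×10^-5 K/W
  R_mineral wool = L/(kA) = 0.0835/(0.0337·2.16) = 1.147 K/W
  R_copper = L/(kA) = 0.00531/(332·2.16) = 7.405×10^-6 K/W
  R_conv,out = 1/(hA) = 1/(16.6·2.16) = 0.02789 K/W
ΣR = 7.467×10^-4 + 1.014×10^-5 + 1.147 + 7.405×10^-6 + 0.02789 = 1.176 K/W
Q = ΔT/ΣR = (412 K − 300.2 K)/1.176 = 95.07 W
From the inner boundary to the mineral wool/copper interface, ΣR_partial = 1.148 K/W.
T_interface = T_in − Q·ΣR_partial = 412 K − (95.07)(1.148) = 302.9 K

T = 302.9 K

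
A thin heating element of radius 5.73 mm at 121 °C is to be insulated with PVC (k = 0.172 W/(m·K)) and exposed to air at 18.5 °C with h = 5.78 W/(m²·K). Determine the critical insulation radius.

For a cylinder, r_cr = k_ins/h = 0.172/5.78 = 0.0298 m = 2.98 cm

r_cr = 2.98 cm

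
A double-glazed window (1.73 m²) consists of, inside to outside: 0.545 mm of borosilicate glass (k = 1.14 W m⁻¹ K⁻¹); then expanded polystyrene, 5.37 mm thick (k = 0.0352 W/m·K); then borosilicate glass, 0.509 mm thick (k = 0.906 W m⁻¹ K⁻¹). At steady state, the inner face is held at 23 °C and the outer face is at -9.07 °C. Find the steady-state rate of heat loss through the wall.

Q = 361 W

Resistance network (inner→outer):
  R_borosilicate glass = L/(kA) = 5.45×10^-4/(1.14·1.73) = 2.763×10^-4 K/W
  R_expanded polystyrene = L/(kA) = 0.00537/(0.0352·1.73) = 0.08818 K/W
  R_borosilicate glass = L/(kA) = 5.09×10^-4/(0.906·1.73) = 3.247×10^-4 K/W
ΣR = 2.763×10^-4 + 0.08818 + 3.247×10^-4 = 0.08878 K/W
Q = ΔT/ΣR = (23 °C − -9.07 °C)/0.08878 = 361 W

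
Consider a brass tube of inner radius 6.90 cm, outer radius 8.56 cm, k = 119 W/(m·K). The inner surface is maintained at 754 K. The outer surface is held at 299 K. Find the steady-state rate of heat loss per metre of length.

Q' = 2πk·ΔT/ln(r₂/r₁) = 2π × 119 × 455 / ln(0.0856/0.0690) = 1.58×10^6 W/m

Q' = 1580 kW/m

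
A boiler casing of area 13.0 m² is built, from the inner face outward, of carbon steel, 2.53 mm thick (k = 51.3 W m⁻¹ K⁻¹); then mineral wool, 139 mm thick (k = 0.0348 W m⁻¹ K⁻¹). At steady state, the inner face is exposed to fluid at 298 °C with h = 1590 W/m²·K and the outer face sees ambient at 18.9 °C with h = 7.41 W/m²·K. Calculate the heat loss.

Series thermal resistances, inner to outer:
  R_conv,in = 1/(hA) = 1/(1590·13.0) = 4.838×10^-5 K/W
  R_carbon steel = L/(kA) = 0.00253/(51.3·13.0) = 3.794×10^-6 K/W
  R_mineral wool = L/(kA) = 0.139/(0.0348·13.0) = 0.3073 K/W
  R_conv,out = 1/(hA) = 1/(7.41·13.0) = 0.01038 K/W
ΣR = 4.838×10^-5 + 3.794×10^-6 + 0.3073 + 0.01038 = 0.3177 K/W
Q = ΔT/ΣR = (298 °C − 18.9 °C)/0.3177 = 879 W

Q = 879 W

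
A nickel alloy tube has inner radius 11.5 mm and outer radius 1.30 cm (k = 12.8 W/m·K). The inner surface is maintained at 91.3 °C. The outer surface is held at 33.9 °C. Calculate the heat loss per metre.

Q' = 2πk·ΔT/ln(r₂/r₁) = 2π × 12.8 × 57.4 / ln(0.0130/0.0115) = 37700 W/m

Q' = 37.7 kW/m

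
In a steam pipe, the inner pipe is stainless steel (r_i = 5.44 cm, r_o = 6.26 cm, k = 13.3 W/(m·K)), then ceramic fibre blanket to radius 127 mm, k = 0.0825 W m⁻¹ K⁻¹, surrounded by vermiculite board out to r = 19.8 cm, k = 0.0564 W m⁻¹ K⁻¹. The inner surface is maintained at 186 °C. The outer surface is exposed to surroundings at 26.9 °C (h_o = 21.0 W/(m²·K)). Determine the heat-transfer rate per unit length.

Series thermal resistances, inner to outer:
  R'_stainless steel = ln(0.0626/0.0544)/(2πk) = 0.1404/(2π·13.3) = 0.001680 m·K/W
  R'_ceramic fibre blanket = ln(0.127/0.0626)/(2πk) = 0.7074/(2π·0.0825) = 1.365 m·K/W
  R'_vermiculite board = ln(0.198/0.127)/(2πk) = 0.4441/(2π·0.0564) = 1.253 m·K/W
  R'_conv,out = 1/(2πr h) = 1/(2π·0.198·21.0) = 0.03828 m·K/W
ΣR = 0.001680 + 1.365 + 1.253 + 0.03828 = 2.658 m·K/W
Q' = ΔT/ΣR = (186 °C − 26.9 °C)/2.658 = 59.9 W/m

Q' = 59.9 W/m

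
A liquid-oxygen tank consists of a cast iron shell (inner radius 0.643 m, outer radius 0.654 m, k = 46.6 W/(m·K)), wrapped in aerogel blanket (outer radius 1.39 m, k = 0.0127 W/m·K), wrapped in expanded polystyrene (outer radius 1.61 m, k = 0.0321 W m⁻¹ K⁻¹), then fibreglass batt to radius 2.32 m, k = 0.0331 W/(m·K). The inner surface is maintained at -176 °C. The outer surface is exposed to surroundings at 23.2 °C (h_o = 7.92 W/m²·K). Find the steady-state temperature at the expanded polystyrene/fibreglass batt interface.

Resistance network (inner→outer):
  R_cast iron = (1/0.643 − 1/0.654)/(4πk) = 0.02616/(4π·46.6) = 4.467×10^-5 K/W
  R_aerogel blanket = (1/0.654 − 1/1.39)/(4πk) = 0.8096/(4π·0.0127) = 5.073 K/W
  R_expanded polystyrene = (1/1.39 − 1/1.61)/(4πk) = 0.09831/(4π·0.0321) = 0.2437 K/W
  R_fibreglass batt = (1/1.61 − 1/2.32)/(4πk) = 0.1901/(4π·0.0331) = 0.4570 K/W
  R_conv,out = 1/(4πr²h) = 1/(4π·2.32²·7.92) = 0.001867 K/W
ΣR = 4.467×10^-5 + 5.073 + 0.2437 + 0.4570 + 0.001867 = 5.776 K/W
Q = ΔT/ΣR = (-176 °C − 23.2 °C)/5.776 = -34.49 W
From the inner boundary to the expanded polystyrene/fibreglass batt interface, ΣR_partial = 5.317 K/W.
T_interface = T_in − Q·ΣR_partial = -176 °C − (-34.49)(5.317) = 7.4 °C

T = 7.4 °C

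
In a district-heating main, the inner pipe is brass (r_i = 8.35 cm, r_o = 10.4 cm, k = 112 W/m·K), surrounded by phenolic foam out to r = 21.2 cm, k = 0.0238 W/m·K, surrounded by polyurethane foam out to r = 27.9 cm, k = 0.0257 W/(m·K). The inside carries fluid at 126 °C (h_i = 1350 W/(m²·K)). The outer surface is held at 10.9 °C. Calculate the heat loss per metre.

Q' = 17.8 W/m

Series thermal resistances, inner to outer:
  R'_conv,in = 1/(2πr h) = 1/(2π·0.0835·1350) = 0.001412 m·K/W
  R'_brass = ln(0.104/0.0835)/(2πk) = 0.2195/(2π·112) = 3.120×10^-4 m·K/W
  R'_phenolic foam = ln(0.212/0.104)/(2πk) = 0.7122/(2π·0.0238) = 4.763 m·K/W
  R'_polyurethane foam = ln(0.279/0.212)/(2πk) = 0.2746/(2π·0.0257) = 1.701 m·K/W
ΣR = 0.001412 + 3.120×10^-4 + 4.763 + 1.701 = 6.466 m·K/W
Q' = ΔT/ΣR = (126 °C − 10.9 °C)/6.466 = 17.8 W/m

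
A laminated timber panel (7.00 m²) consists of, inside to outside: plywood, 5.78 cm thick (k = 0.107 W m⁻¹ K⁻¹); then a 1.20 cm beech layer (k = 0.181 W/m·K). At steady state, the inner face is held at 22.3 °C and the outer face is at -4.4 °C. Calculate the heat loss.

Q = 308 W

Series thermal resistances, inner to outer:
  R_plywood = L/(kA) = 0.0578/(0.107·7.00) = 0.07717 K/W
  R_beech = L/(kA) = 0.0120/(0.181·7.00) = 0.009471 K/W
ΣR = 0.07717 + 0.009471 = 0.08664 K/W
Q = ΔT/ΣR = (22.3 °C − -4.4 °C)/0.08664 = 308 W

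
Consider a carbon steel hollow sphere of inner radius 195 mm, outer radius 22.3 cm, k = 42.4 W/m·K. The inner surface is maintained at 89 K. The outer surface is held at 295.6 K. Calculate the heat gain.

Q = 4πk·ΔT/(1/r₁ − 1/r₂) = 4π × 42.4 × 206.6 / (1/0.195 − 1/0.223) = 1.71×10^5 W

Q = 171 kW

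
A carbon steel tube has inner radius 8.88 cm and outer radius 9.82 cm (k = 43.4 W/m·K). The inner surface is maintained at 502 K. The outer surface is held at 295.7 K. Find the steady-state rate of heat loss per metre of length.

Q' = 2πk·ΔT/ln(r₂/r₁) = 2π × 43.4 × 206.3 / ln(0.0982/0.0888) = 5.59×10^5 W/m

Q' = 5.59×10^5 W/m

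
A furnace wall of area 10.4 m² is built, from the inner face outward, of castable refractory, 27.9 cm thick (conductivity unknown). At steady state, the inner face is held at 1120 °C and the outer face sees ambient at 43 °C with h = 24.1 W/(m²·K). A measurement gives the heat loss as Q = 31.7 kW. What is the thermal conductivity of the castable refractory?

ΣR = ΔT/Q = |1120 − 43|/31700 = 0.03397 K/W
Known resistances:
  R_conv,out = 1/(hA) = 1/(24.1·10.4) = 0.003990 K/W
R_castable refractory = ΣR − ΣR_known = 0.03397 − 0.003990 = 0.02998 K/W
L/(kA) = 0.02998 ⇒ k = 0.279/(0.02998·10.4) = 0.895 W/m·K

k = 0.895 W/m·K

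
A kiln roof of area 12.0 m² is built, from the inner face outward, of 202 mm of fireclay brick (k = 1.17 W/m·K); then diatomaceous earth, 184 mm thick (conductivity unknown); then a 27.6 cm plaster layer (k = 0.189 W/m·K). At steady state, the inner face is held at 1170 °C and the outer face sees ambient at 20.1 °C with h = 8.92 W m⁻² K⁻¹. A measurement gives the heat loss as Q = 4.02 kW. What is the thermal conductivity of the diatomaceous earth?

k = 0.109 W/m·K

ΣR = ΔT/Q = |1170 − 20.1|/4020 = 0.2860 K/W
Known resistances:
  R_fireclay brick = L/(kA) = 0.202/(1.17·12.0) = 0.01439 K/W
  R_plaster = L/(kA) = 0.276/(0.189·12.0) = 0.1217 K/W
  R_conv,out = 1/(hA) = 1/(8.92·12.0) = 0.009342 K/W
R_diatomaceous earth = ΣR − ΣR_known = 0.2860 − 0.1454 = 0.1406 K/W
L/(kA) = 0.1406 ⇒ k = 0.184/(0.1406·12.0) = 0.109 W/m·K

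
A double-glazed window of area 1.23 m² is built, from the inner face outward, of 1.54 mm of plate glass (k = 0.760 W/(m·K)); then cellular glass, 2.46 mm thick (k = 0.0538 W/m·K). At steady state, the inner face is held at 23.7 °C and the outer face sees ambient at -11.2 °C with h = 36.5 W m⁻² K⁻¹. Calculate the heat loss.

Q = 571 W

Series thermal resistances, inner to outer:
  R_plate glass = L/(kA) = 0.00154/(0.760·1.23) = 0.001647 K/W
  R_cellular glass = L/(kA) = 0.00246/(0.0538·1.23) = 0.03717 K/W
  R_conv,out = 1/(hA) = 1/(36.5·1.23) = 0.02227 K/W
ΣR = 0.001647 + 0.03717 + 0.02227 = 0.06109 K/W
Q = ΔT/ΣR = (23.7 °C − -11.2 °C)/0.06109 = 571 W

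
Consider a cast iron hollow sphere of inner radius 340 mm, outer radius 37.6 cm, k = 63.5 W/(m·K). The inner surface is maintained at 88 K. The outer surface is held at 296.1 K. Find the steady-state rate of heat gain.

Q = 4πk·ΔT/(1/r₁ − 1/r₂) = 4π × 63.5 × 208.1 / (1/0.340 − 1/0.376) = 5.90×10^5 W

Q = 590 kW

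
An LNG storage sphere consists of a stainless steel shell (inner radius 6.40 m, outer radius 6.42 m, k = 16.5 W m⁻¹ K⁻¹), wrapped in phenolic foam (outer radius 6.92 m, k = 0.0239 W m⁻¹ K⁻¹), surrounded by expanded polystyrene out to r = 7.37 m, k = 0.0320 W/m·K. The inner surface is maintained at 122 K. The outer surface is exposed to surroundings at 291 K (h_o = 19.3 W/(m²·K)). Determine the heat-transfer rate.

Resistance network (inner→outer):
  R_stainless steel = (1/6.40 − 1/6.42)/(4πk) = 4.868×10^-4/(4π·16.5) = 2.348×10^-6 K/W
  R_phenolic foam = (1/6.42 − 1/6.92)/(4πk) = 0.01125/(4π·0.0239) = 0.03747 K/W
  R_expanded polystyrene = (1/6.92 − 1/7.37)/(4πk) = 0.008823/(4π·0.0320) = 0.02194 K/W
  R_conv,out = 1/(4πr²h) = 1/(4π·7.37²·19.3) = 7.591×10^-5 K/W
ΣR = 2.348×10^-6 + 0.03747 + 0.02194 + 7.591×10^-5 = 0.05949 K/W
Q = ΔT/ΣR = (122 K − 291 K)/0.05949 = -2840 W
(Negative Q ⇒ heat flows inward; heat gain = 2840 W.)

Q = 2840 W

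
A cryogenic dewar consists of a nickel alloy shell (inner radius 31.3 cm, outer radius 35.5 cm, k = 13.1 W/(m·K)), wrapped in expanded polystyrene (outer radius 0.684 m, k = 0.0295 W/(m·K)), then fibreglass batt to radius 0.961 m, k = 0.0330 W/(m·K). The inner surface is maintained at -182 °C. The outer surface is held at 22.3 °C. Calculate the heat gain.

Q = 43.7 W

Treat each layer as a resistance in series:
  R_nickel alloy = (1/0.313 − 1/0.355)/(4πk) = 0.3780/(4π·13.1) = 0.002296 K/W
  R_expanded polystyrene = (1/0.355 − 1/0.684)/(4πk) = 1.355/(4π·0.0295) = 3.655 K/W
  R_fibreglass batt = (1/0.684 − 1/0.961)/(4πk) = 0.4214/(4π·0.0330) = 1.016 K/W
ΣR = 0.002296 + 3.655 + 1.016 = 4.673 K/W
Q = ΔT/ΣR = (-182 °C − 22.3 °C)/4.673 = -43.7 W
(Negative Q ⇒ heat flows inward; heat gain = 43.7 W.)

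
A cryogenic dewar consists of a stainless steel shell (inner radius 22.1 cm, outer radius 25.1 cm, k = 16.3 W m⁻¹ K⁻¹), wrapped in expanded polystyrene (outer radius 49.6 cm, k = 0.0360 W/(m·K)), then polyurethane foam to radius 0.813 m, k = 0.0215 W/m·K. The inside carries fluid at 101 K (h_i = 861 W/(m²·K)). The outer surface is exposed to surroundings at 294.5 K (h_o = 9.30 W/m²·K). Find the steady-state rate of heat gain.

Treat each layer as a resistance in series:
  R_conv,in = 1/(4πr²h) = 1/(4π·0.221²·861) = 0.001892 K/W
  R_stainless steel = (1/0.221 − 1/0.251)/(4πk) = 0.5408/(4π·16.3) = 0.002640 K/W
  R_expanded polystyrene = (1/0.251 − 1/0.496)/(4πk) = 1.968/(4π·0.0360) = 4.350 K/W
  R_polyurethane foam = (1/0.496 − 1/0.813)/(4πk) = 0.7861/(4π·0.0215) = 2.910 K/W
  R_conv,out = 1/(4πr²h) = 1/(4π·0.813²·9.30) = 0.01295 K/W
ΣR = 0.001892 + 0.002640 + 4.350 + 2.910 + 0.01295 = 7.277 K/W
Q = ΔT/ΣR = (101 K − 294.5 K)/7.277 = -26.6 W
(Negative Q ⇒ heat flows inward; heat gain = 26.6 W.)

Q = 26.6 W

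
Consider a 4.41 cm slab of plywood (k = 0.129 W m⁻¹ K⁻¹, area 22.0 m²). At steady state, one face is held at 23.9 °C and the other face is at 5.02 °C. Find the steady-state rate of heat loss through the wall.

Q = 1210 W

Q = kA·ΔT/L = 0.129 × 22.0 × |23.9 °C − 5.02 °C| / 0.0441 = 1210 W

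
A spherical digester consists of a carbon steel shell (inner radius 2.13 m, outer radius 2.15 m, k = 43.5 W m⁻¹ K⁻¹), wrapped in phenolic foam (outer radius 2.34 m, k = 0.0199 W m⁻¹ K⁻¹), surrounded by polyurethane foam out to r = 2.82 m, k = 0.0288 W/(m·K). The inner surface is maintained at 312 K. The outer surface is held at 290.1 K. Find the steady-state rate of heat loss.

Treat each layer as a resistance in series:
  R_carbon steel = (1/2.13 − 1/2.15)/(4πk) = 0.004367/(4π·43.5) = 7.989×10^-6 K/W
  R_phenolic foam = (1/2.15 − 1/2.34)/(4πk) = 0.03777/(4π·0.0199) = 0.1510 K/W
  R_polyurethane foam = (1/2.34 − 1/2.82)/(4πk) = 0.07274/(4π·0.0288) = 0.2010 K/W
ΣR = 7.989×10^-6 + 0.1510 + 0.2010 = 0.3520 K/W
Q = ΔT/ΣR = (312 K − 290.1 K)/0.3520 = 62.2 W

Q = 62.2 W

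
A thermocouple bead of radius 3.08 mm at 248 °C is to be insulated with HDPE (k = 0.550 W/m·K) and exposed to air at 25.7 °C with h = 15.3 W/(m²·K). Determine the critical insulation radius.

r_cr = 7.19 cm

For a sphere, r_cr = 2k_ins/h = 2·0.550/15.3 = 0.0719 m = 7.19 cm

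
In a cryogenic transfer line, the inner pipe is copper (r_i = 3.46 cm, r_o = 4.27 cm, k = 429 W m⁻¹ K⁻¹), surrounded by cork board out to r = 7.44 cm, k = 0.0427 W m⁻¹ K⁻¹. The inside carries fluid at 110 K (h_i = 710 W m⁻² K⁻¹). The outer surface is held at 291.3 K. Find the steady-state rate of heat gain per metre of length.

Series thermal resistances, inner to outer:
  R'_conv,in = 1/(2πr h) = 1/(2π·0.0346·710) = 0.006479 m·K/W
  R'_copper = ln(0.0427/0.0346)/(2πk) = 0.2103/(2π·429) = 7.804×10^-5 m·K/W
  R'_cork board = ln(0.0744/0.0427)/(2πk) = 0.5553/(2π·0.0427) = 2.070 m·K/W
ΣR = 0.006479 + 7.804×10^-5 + 2.070 = 2.077 m·K/W
Q' = ΔT/ΣR = (110 K − 291.3 K)/2.077 = -87.3 W/m
(Negative Q' ⇒ heat flows inward; heat gain = 87.3 W/m.)

Q' = 87.3 W/m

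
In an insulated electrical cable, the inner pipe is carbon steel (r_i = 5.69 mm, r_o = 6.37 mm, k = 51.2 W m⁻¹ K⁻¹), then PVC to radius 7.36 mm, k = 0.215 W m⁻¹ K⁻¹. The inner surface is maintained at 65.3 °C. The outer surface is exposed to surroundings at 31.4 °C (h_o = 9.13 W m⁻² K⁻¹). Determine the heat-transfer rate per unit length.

Q' = 13.7 W/m

Series thermal resistances, inner to outer:
  R'_carbon steel = ln(0.00637/0.00569)/(2πk) = 0.1129/(2π·51.2) = 3.509×10^-4 m·K/W
  R'_PVC = ln(0.00736/0.00637)/(2πk) = 0.1445/(2π·0.215) = 0.1069 m·K/W
  R'_conv,out = 1/(2πr h) = 1/(2π·0.00736·9.13) = 2.368 m·K/W
ΣR = 3.509×10^-4 + 0.1069 + 2.368 = 2.475 m·K/W
Q' = ΔT/ΣR = (65.3 °C − 31.4 °C)/2.475 = 13.7 W/m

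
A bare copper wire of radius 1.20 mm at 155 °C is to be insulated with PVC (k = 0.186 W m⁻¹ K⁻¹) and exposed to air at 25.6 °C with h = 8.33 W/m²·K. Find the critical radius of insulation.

For a cylinder, r_cr = k_ins/h = 0.186/8.33 = 0.0223 m = 2.23 cm

r_cr = 2.23 cm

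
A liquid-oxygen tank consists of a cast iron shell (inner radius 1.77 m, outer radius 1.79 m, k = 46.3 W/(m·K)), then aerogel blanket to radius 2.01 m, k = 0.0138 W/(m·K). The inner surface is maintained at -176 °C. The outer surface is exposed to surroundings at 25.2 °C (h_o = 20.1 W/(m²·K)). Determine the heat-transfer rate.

Q = 569 W

Resistance network (inner→outer):
  R_cast iron = (1/1.77 − 1/1.79)/(4πk) = 0.006313/(4π·46.3) = 1.085×10^-5 K/W
  R_aerogel blanket = (1/1.79 − 1/2.01)/(4πk) = 0.06115/(4π·0.0138) = 0.3526 K/W
  R_conv,out = 1/(4πr²h) = 1/(4π·2.01²·20.1) = 9.799×10^-4 K/W
ΣR = 1.085×10^-5 + 0.3526 + 9.799×10^-4 = 0.3536 K/W
Q = ΔT/ΣR = (-176 °C − 25.2 °C)/0.3536 = -569 W
(Negative Q ⇒ heat flows inward; heat gain = 569 W.)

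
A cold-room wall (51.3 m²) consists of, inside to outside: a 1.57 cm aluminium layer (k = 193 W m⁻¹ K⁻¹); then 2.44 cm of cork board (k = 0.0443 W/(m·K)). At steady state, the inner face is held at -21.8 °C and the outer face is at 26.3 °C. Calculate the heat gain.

Series thermal resistances, inner to outer:
  R_aluminium = L/(kA) = 0.0157/(193·51.3) = 1.586×10^-6 K/W
  R_cork board = L/(kA) = 0.0244/(0.0443·51.3) = 0.01074 K/W
ΣR = 1.586×10^-6 + 0.01074 = 0.01074 K/W
Q = ΔT/ΣR = (-21.8 °C − 26.3 °C)/0.01074 = -4480 W
(Negative Q ⇒ heat flows inward; heat gain = 4480 W.)

Q = 4.48 kW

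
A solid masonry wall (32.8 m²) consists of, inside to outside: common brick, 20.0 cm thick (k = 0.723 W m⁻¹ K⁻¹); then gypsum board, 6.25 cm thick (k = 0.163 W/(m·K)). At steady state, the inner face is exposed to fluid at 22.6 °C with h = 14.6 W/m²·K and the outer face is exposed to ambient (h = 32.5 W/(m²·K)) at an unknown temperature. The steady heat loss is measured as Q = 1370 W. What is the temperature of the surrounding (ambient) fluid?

Series resistances:
  R_conv,in = 1/(hA) = 1/(14.6·32.8) = 0.002088 K/W
  R_common brick = L/(kA) = 0.200/(0.723·32.8) = 0.008434 K/W
  R_gypsum board = L/(kA) = 0.0625/(0.163·32.8) = 0.01169 K/W
  R_conv,out = 1/(hA) = 1/(32.5·32.8) = 9.381×10^-4 K/W
ΣR = 0.02315 K/W
ΔT = Q·ΣR = 1370 × 0.02315 = 31.72 K
Heat flows outward, so T_out = T_in − ΔT = 22.6 − 31.72 = -9.12 °C

T_out = -9.12 °C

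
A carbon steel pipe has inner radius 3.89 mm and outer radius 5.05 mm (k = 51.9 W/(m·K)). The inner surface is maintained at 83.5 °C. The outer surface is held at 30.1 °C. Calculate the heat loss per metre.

Q' = 2πk·ΔT/ln(r₂/r₁) = 2π × 51.9 × 53.4 / ln(0.00505/0.00389) = 66700 W/m

Q' = 66.7 kW/m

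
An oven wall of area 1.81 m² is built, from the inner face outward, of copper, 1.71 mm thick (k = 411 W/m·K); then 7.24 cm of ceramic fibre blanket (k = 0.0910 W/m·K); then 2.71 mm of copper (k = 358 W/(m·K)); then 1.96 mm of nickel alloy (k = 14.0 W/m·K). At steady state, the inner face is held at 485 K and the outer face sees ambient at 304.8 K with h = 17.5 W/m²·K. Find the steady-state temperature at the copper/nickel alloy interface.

Treat each layer as a resistance in series:
  R_copper = L/(kA) = 0.00171/(411·1.81) = 2.299×10^-6 K/W
  R_ceramic fibre blanket = L/(kA) = 0.0724/(0.0910·1.81) = 0.4396 K/W
  R_copper = L/(kA) = 0.00271/(358·1.81) = 4.182×10^-6 K/W
  R_nickel alloy = L/(kA) = 0.00196/(14.0·1.81) = 7.735×10^-5 K/W
  R_conv,out = 1/(hA) = 1/(17.5·1.81) = 0.03157 K/W
ΣR = 2.299×10^-6 + 0.4396 + 4.182×10^-6 + 7.735×10^-5 + 0.03157 = 0.4713 K/W
Q = ΔT/ΣR = (485 K − 304.8 K)/0.4713 = 382.3 W
From the inner boundary to the copper/nickel alloy interface, ΣR_partial = 0.4396 K/W.
T_interface = T_in − Q·ΣR_partial = 485 K − (382.3)(0.4396) = 316.9 K

T = 316.9 K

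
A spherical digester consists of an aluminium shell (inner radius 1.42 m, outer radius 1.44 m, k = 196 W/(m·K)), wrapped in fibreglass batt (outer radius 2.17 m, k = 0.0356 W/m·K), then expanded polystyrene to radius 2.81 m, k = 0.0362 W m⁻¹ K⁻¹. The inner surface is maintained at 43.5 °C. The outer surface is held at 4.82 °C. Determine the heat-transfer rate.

Series thermal resistances, inner to outer:
  R_aluminium = (1/1.42 − 1/1.44)/(4πk) = 0.009781/(4π·196) = 3.971×10^-6 K/W
  R_fibreglass batt = (1/1.44 − 1/2.17)/(4πk) = 0.2336/(4π·0.0356) = 0.5222 K/W
  R_expanded polystyrene = (1/2.17 − 1/2.81)/(4πk) = 0.1050/(4π·0.0362) = 0.2307 K/W
ΣR = 3.971×10^-6 + 0.5222 + 0.2307 = 0.7529 K/W
Q = ΔT/ΣR = (43.5 °C − 4.82 °C)/0.7529 = 51.4 W

Q = 51.4 W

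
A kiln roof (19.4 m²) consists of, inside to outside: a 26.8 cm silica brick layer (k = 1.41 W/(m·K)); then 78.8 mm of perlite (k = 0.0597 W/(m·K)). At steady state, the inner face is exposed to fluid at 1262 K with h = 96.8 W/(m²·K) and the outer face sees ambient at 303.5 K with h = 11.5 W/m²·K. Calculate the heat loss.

Q = 11.6 kW

Resistance network (inner→outer):
  R_conv,in = 1/(hA) = 1/(96.8·19.4) = 5.325×10^-4 K/W
  R_silica brick = L/(kA) = 0.268/(1.41·19.4) = 0.009797 K/W
  R_perlite = L/(kA) = 0.0788/(0.0597·19.4) = 0.06804 K/W
  R_conv,out = 1/(hA) = 1/(11.5·19.4) = 0.004482 K/W
ΣR = 5.325×10^-4 + 0.009797 + 0.06804 + 0.004482 = 0.08285 K/W
Q = ΔT/ΣR = (1262 K − 303.5 K)/0.08285 = 11600 W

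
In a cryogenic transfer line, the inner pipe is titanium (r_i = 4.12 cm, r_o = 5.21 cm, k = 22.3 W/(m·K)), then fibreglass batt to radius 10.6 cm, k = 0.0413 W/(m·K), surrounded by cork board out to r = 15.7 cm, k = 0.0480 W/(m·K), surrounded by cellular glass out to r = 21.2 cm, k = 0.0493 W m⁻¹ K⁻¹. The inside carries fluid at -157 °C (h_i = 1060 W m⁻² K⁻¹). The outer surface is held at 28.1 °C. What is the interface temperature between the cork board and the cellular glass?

Treat each layer as a resistance in series:
  R'_conv,in = 1/(2πr h) = 1/(2π·0.0412·1060) = 0.003644 m·K/W
  R'_titanium = ln(0.0521/0.0412)/(2πk) = 0.2347/(2π·22.3) = 0.001675 m·K/W
  R'_fibreglass batt = ln(0.106/0.0521)/(2πk) = 0.7103/(2π·0.0413) = 2.737 m·K/W
  R'_cork board = ln(0.157/0.106)/(2πk) = 0.3928/(2π·0.0480) = 1.302 m·K/W
  R'_cellular glass = ln(0.212/0.157)/(2πk) = 0.3003/(2π·0.0493) = 0.9696 m·K/W
ΣR = 0.003644 + 0.001675 + 2.737 + 1.302 + 0.9696 = 5.014 m·K/W
Q' = ΔT/ΣR = (-157 °C − 28.1 °C)/5.014 = -36.92 W/m
From the inner boundary to the cork board/cellular glass interface, ΣR_partial = 4.044 m·K/W.
T_interface = T_in − Q'·ΣR_partial = -157 °C − (-36.92)(4.044) = -7.7 °C

T = -7.7 °C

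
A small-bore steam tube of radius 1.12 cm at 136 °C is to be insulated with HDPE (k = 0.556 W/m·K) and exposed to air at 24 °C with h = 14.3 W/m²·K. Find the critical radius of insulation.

r_cr = 3.89 cm

For a cylinder, r_cr = k_ins/h = 0.556/14.3 = 0.0389 m = 3.89 cm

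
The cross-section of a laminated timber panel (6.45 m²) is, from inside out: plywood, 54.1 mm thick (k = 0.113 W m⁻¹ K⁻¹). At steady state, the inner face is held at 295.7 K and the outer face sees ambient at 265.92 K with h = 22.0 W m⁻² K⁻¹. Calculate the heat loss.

Q = 366 W

Treat each layer as a resistance in series:
  R_plywood = L/(kA) = 0.0541/(0.113·6.45) = 0.07423 K/W
  R_conv,out = 1/(hA) = 1/(22.0·6.45) = 0.007047 K/W
ΣR = 0.07423 + 0.007047 = 0.08128 K/W
Q = ΔT/ΣR = (295.7 K − 265.92 K)/0.08128 = 366 W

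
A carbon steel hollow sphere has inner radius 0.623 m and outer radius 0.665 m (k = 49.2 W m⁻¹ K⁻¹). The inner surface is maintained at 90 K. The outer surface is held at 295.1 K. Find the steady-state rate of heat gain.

Q = 1.25×10^6 W

Q = 4πk·ΔT/(1/r₁ − 1/r₂) = 4π × 49.2 × 205.1 / (1/0.623 − 1/0.665) = 1.25×10^6 W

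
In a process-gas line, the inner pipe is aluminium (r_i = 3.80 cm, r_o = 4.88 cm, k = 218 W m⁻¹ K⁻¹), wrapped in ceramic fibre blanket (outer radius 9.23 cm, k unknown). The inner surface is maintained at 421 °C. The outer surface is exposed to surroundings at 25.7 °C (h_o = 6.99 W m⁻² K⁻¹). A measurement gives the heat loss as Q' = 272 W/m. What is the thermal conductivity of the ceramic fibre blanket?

ΣR = ΔT/Q' = |421 − 25.7|/272 = 1.453 m·K/W
Known resistances:
  R'_aluminium = ln(0.0488/0.0380)/(2πk) = 0.2501/(2π·218) = 1.826×10^-4 m·K/W
  R'_conv,out = 1/(2πr h) = 1/(2π·0.0923·6.99) = 0.2467 m·K/W
R_ceramic fibre blanket = ΣR − ΣR_known = 1.453 − 0.2469 = 1.206 m·K/W
ln(r₂/r₁)/(2πk) = 1.206 ⇒ k = 0.6373/(2π·1.206) = 0.0841 W/m·K

k = 0.0841 W/m·K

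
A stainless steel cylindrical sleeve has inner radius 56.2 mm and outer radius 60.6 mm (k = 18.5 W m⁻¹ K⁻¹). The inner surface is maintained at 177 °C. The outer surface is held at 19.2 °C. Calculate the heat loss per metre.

Q' = 243 kW/m

Q' = 2πk·ΔT/ln(r₂/r₁) = 2π × 18.5 × 157.8 / ln(0.0606/0.0562) = 2.43×10^5 W/m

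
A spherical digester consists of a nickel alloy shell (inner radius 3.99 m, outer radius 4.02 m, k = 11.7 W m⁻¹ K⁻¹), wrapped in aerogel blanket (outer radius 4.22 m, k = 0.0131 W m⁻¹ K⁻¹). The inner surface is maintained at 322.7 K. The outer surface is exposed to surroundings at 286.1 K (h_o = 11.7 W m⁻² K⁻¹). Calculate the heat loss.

Q = 508 W

Series thermal resistances, inner to outer:
  R_nickel alloy = (1/3.99 − 1/4.02)/(4πk) = 0.001870/(4π·11.7) = 1.272×10^-5 K/W
  R_aerogel blanket = (1/4.02 − 1/4.22)/(4πk) = 0.01179/(4π·0.0131) = 0.07162 K/W
  R_conv,out = 1/(4πr²h) = 1/(4π·4.22²·11.7) = 3.819×10^-4 K/W
ΣR = 1.272×10^-5 + 0.07162 + 3.819×10^-4 = 0.07201 K/W
Q = ΔT/ΣR = (322.7 K − 286.1 K)/0.07201 = 508 W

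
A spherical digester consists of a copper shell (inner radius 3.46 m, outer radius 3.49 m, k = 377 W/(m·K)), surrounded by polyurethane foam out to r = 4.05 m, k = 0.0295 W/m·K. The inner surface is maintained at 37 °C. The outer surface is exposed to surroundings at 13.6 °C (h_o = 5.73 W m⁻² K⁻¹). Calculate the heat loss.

Resistance network (inner→outer):
  R_copper = (1/3.46 − 1/3.49)/(4πk) = 0.002484/(4π·377) = 5.244×10^-7 K/W
  R_polyurethane foam = (1/3.49 − 1/4.05)/(4πk) = 0.03962/(4π·0.0295) = 0.1069 K/W
  R_conv,out = 1/(4πr²h) = 1/(4π·4.05²·5.73) = 8.467×10^-4 K/W
ΣR = 5.244×10^-7 + 0.1069 + 8.467×10^-4 = 0.1077 K/W
Q = ΔT/ΣR = (37 °C − 13.6 °C)/0.1077 = 217 W

Q = 217 W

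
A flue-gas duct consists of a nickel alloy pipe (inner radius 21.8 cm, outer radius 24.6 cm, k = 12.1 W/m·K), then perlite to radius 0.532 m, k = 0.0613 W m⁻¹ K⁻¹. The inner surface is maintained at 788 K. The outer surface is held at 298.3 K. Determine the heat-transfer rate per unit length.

Series thermal resistances, inner to outer:
  R'_nickel alloy = ln(0.246/0.218)/(2πk) = 0.1208/(2π·12.1) = 0.001589 m·K/W
  R'_perlite = ln(0.532/0.246)/(2πk) = 0.7713/(2π·0.0613) = 2.003 m·K/W
ΣR = 0.001589 + 2.003 = 2.005 m·K/W
Q' = ΔT/ΣR = (788 K − 298.3 K)/2.005 = 244 W/m

Q' = 244 W/m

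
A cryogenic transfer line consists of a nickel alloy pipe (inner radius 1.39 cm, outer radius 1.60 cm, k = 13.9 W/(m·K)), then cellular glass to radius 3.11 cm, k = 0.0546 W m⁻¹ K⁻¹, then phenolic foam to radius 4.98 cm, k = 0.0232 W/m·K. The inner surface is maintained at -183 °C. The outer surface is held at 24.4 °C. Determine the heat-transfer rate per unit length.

Resistance network (inner→outer):
  R'_nickel alloy = ln(0.0160/0.0139)/(2πk) = 0.1407/(2π·13.9) = 0.001611 m·K/W
  R'_cellular glass = ln(0.0311/0.0160)/(2πk) = 0.6646/(2π·0.0546) = 1.937 m·K/W
  R'_phenolic foam = ln(0.0498/0.0311)/(2πk) = 0.4708/(2π·0.0232) = 3.230 m·K/W
ΣR = 0.001611 + 1.937 + 3.230 = 5.169 m·K/W
Q' = ΔT/ΣR = (-183 °C − 24.4 °C)/5.169 = -40.1 W/m
(Negative Q' ⇒ heat flows inward; heat gain = 40.1 W/m.)

Q' = 40.1 W/m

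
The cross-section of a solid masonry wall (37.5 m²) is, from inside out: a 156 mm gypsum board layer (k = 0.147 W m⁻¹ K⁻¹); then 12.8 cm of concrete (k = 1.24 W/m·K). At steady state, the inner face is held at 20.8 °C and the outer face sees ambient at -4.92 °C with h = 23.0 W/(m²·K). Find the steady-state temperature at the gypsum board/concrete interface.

T = -1.80 °C

Treat each layer as a resistance in series:
  R_gypsum board = L/(kA) = 0.156/(0.147·37.5) = 0.02830 K/W
  R_concrete = L/(kA) = 0.128/(1.24·37.5) = 0.002753 K/W
  R_conv,out = 1/(hA) = 1/(23.0·37.5) = 0.001159 K/W
ΣR = 0.02830 + 0.002753 + 0.001159 = 0.03221 K/W
Q = ΔT/ΣR = (20.8 °C − -4.92 °C)/0.03221 = 798.5 W
From the inner boundary to the gypsum board/concrete interface, ΣR_partial = 0.02830 K/W.
T_interface = T_in − Q·ΣR_partial = 20.8 °C − (798.5)(0.02830) = -1.80 °C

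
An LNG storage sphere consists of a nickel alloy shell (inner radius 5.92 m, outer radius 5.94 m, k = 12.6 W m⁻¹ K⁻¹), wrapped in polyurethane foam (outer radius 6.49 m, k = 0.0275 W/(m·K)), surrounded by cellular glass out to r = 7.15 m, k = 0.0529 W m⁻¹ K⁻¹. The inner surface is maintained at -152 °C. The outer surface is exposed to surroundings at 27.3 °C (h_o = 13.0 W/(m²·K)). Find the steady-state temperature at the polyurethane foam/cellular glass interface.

Series thermal resistances, inner to outer:
  R_nickel alloy = (1/5.92 − 1/5.94)/(4πk) = 5.688×10^-4/(4π·12.6) = 3.592×10^-6 K/W
  R_polyurethane foam = (1/5.94 − 1/6.49)/(4πk) = 0.01427/(4π·0.0275) = 0.04128 K/W
  R_cellular glass = (1/6.49 − 1/7.15)/(4πk) = 0.01422/(4π·0.0529) = 0.02140 K/W
  R_conv,out = 1/(4πr²h) = 1/(4π·7.15²·13.0) = 1.197×10^-4 K/W
ΣR = 3.592×10^-6 + 0.04128 + 0.02140 + 1.197×10^-4 = 0.06280 K/W
Q = ΔT/ΣR = (-152 °C − 27.3 °C)/0.06280 = -2855 W
From the inner boundary to the polyurethane foam/cellular glass interface, ΣR_partial = 0.04128 K/W.
T_interface = T_in − Q·ΣR_partial = -152 °C − (-2855)(0.04128) = -34.1 °C

T = -34.1 °C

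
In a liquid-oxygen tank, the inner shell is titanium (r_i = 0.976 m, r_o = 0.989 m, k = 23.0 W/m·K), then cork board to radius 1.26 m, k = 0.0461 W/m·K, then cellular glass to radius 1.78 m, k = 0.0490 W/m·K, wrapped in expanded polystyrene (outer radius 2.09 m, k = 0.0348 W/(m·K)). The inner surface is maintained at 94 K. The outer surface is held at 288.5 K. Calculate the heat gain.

Series thermal resistances, inner to outer:
  R_titanium = (1/0.976 − 1/0.989)/(4πk) = 0.01347/(4π·23.0) = 4.660×10^-5 K/W
  R_cork board = (1/0.989 − 1/1.26)/(4πk) = 0.2175/(4π·0.0461) = 0.3754 K/W
  R_cellular glass = (1/1.26 − 1/1.78)/(4πk) = 0.2319/(4π·0.0490) = 0.3765 K/W
  R_expanded polystyrene = (1/1.78 − 1/2.09)/(4πk) = 0.08333/(4π·0.0348) = 0.1905 K/W
ΣR = 4.660×10^-5 + 0.3754 + 0.3765 + 0.1905 = 0.9424 K/W
Q = ΔT/ΣR = (94 K − 288.5 K)/0.9424 = -206 W
(Negative Q ⇒ heat flows inward; heat gain = 206 W.)

Q = 206 W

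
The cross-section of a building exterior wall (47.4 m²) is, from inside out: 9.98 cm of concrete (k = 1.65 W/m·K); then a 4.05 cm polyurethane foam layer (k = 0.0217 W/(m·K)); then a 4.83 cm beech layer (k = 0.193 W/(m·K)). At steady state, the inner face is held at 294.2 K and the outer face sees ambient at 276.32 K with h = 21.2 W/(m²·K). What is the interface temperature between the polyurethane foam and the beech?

Series thermal resistances, inner to outer:
  R_concrete = L/(kA) = 0.0998/(1.65·47.4) = 0.001276 K/W
  R_polyurethane foam = L/(kA) = 0.0405/(0.0217·47.4) = 0.03937 K/W
  R_beech = L/(kA) = 0.0483/(0.193·47.4) = 0.005280 K/W
  R_conv,out = 1/(hA) = 1/(21.2·47.4) = 9.951×10^-4 K/W
ΣR = 0.001276 + 0.03937 + 0.005280 + 9.951×10^-4 = 0.04692 K/W
Q = ΔT/ΣR = (294.2 K − 276.32 K)/0.04692 = 381.1 W
From the inner boundary to the polyurethane foam/beech interface, ΣR_partial = 0.04065 K/W.
T_interface = T_in − Q·ΣR_partial = 294.2 K − (381.1)(0.04065) = 278.71 K

T = 278.71 K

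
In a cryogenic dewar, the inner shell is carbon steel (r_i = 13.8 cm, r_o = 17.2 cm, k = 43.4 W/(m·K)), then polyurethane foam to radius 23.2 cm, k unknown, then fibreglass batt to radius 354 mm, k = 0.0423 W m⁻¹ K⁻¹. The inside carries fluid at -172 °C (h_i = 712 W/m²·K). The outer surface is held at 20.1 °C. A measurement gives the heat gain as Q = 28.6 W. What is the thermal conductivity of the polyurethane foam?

k = 0.0306 W/m·K

ΣR = ΔT/Q = |-172 − 20.1|/28.6 = 6.717 K/W
Known resistances:
  R_conv,in = 1/(4πr²h) = 1/(4π·0.138²·712) = 0.005869 K/W
  R_carbon steel = (1/0.138 − 1/0.172)/(4πk) = 1.432/(4π·43.4) = 0.002626 K/W
  R_fibreglass batt = (1/0.232 − 1/0.354)/(4πk) = 1.485/(4π·0.0423) = 2.795 K/W
R_polyurethane foam = ΣR − ΣR_known = 6.717 − 2.803 = 3.914 K/W
(1/r₁−1/r₂)/(4πk) = 3.914 ⇒ k = 1.504/(4π·3.914) = 0.0306 W/m·K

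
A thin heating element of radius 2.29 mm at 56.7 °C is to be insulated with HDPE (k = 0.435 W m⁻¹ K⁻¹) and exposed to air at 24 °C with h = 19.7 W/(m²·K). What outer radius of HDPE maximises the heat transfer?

For a cylinder, r_cr = k_ins/h = 0.435/19.7 = 0.0221 m = 2.21 cm

r_cr = 2.21 cm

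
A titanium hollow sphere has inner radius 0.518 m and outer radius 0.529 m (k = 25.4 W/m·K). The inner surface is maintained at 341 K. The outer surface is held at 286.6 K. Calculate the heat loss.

Q = 4πk·ΔT/(1/r₁ − 1/r₂) = 4π × 25.4 × 54.4 / (1/0.518 − 1/0.529) = 4.33×10^5 W

Q = 4.33×10^5 W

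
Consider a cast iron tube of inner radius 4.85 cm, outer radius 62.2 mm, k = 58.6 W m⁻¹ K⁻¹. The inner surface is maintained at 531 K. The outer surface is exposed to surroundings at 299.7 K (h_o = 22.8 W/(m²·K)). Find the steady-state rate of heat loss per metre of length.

Q' = 2.05 kW/m

Series thermal resistances, inner to outer:
  R'_cast iron = ln(0.0622/0.0485)/(2πk) = 0.2488/(2π·58.6) = 6.757×10^-4 m·K/W
  R'_conv,out = 1/(2πr h) = 1/(2π·0.0622·22.8) = 0.1122 m·K/W
ΣR = 6.757×10^-4 + 0.1122 = 0.1129 m·K/W
Q' = ΔT/ΣR = (531 K − 299.7 K)/0.1129 = 2050 W/m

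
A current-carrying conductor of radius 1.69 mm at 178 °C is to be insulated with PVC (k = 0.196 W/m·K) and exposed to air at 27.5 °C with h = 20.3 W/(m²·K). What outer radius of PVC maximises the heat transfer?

r_cr = 0.966 cm

For a cylinder, r_cr = k_ins/h = 0.196/20.3 = 0.00966 m = 0.966 cm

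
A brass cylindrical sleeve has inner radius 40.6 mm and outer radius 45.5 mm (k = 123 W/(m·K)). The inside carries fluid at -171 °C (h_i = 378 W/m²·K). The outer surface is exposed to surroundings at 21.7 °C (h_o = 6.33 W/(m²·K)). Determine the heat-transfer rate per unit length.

Resistance network (inner→outer):
  R'_conv,in = 1/(2πr h) = 1/(2π·0.0406·378) = 0.01037 m·K/W
  R'_brass = ln(0.0455/0.0406)/(2πk) = 0.1139/(2π·123) = 1.474×10^-4 m·K/W
  R'_conv,out = 1/(2πr h) = 1/(2π·0.0455·6.33) = 0.5526 m·K/W
ΣR = 0.01037 + 1.474×10^-4 + 0.5526 = 0.5631 m·K/W
Q' = ΔT/ΣR = (-171 °C − 21.7 °C)/0.5631 = -342 W/m
(Negative Q' ⇒ heat flows inward; heat gain = 342 W/m.)

Q' = 342 W/m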